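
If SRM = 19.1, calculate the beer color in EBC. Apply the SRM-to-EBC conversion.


EBC = SRM · 1.97
EBC = 19.1 · 1.97

37.6270 EBC


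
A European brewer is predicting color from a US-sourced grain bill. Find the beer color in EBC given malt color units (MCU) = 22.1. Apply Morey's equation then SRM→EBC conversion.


SRM = 1.4922·MCU^0.6859;  EBC = SRM·1.97
SRM = 1.4922·22.1^0.6859 = 12.4723
EBC = 12.4723·1.97

24.5704 EBC


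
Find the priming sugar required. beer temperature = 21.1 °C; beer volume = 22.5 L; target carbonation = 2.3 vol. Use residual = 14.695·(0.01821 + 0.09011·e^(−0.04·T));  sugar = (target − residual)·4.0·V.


residual = 14.695·(0.01821 + 0.09011·e^(−0.04·21.1)) = 0.8370
sugar = (2.3 − 0.8370)·4.0·22.5

131.6727 g


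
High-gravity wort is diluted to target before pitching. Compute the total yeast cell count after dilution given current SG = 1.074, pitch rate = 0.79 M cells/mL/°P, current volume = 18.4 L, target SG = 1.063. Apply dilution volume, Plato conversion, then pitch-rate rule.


V_w = V·((SG_c−1)/(SG_t−1)−1);  °P = 259 − 259/SG_t;  cells = rate·(V+V_w)·°P
V_w = 18.4·((1.074−1)/(1.063−1)−1) = 3.2127
V_final = 18.4 + 3.2127 = 21.6127
°P = 259 − 259/1.063 = 15.3500
cells = 0.79·21.6127·15.3500

262.0856 billion cells


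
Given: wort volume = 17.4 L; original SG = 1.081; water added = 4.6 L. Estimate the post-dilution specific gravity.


SG_new = 1 + (SG_old − 1)·V_old/(V_old + V_water)
pts = (1.081 − 1)·1000·17.4/(17.4 + 4.6) = 64.0636
SG_new = 1 + 64.0636/1000

1.0641


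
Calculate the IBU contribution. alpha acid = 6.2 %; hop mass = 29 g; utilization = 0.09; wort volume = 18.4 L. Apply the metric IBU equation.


IBU = (α/100)·mass·U·1000 / V
IBU = (6.2/100)·29·0.09·1000 / 18.4

8.7946 IBU


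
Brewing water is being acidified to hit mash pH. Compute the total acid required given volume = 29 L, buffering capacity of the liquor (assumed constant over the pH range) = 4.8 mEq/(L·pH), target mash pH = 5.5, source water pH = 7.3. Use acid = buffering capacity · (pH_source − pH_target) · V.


acid = 4.8 · (7.3 − 5.5) · 29

250.5600 mEq


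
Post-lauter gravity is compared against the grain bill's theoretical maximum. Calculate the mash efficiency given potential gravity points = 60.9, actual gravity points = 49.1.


efficiency = actual / potential × 100
efficiency = 49.1 / 60.9 × 100

80.6240 %


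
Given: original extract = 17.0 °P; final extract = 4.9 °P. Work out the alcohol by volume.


SG = 259/(259 − P);  ABV = (OG − FG)·131.25
OG = 259/(259 − 17.0) = 1.0702
FG = 259/(259 − 4.9) = 1.0193
ABV = (1.0702 − 1.0193)·131.25

6.6890 % ABV


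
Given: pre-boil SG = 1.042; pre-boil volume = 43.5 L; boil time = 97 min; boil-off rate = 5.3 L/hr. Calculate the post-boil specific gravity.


V_post = V_pre − rate·(t/60);  SG_post = 1 + (SG_pre−1)·V_pre/V_post
V_post = 43.5 − 5.3·(97/60) = 34.9317
SG_post = 1 + (1.042 − 1)·43.5/34.9317

1.0523


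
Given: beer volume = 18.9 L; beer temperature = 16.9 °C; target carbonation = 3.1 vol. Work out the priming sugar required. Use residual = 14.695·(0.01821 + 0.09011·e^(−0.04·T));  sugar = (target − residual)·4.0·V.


residual = 14.695·(0.01821 + 0.09011·e^(−0.04·16.9)) = 0.9411
sugar = (3.1 − 0.9411)·4.0·18.9

163.2106 g


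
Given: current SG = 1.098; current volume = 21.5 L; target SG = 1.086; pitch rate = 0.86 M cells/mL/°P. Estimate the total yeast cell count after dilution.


V_w = V·((SG_c−1)/(SG_t−1)−1);  °P = 259 − 259/SG_t;  cells = rate·(V+V_w)·°P
V_w = 21.5·((1.098−1)/(1.086−1)−1) = 3.0000
V_final = 21.5 + 3.0000 = 24.5000
°P = 259 − 259/1.086 = 20.5101
cells = 0.86·24.5000·20.5101

432.1484 billion cells


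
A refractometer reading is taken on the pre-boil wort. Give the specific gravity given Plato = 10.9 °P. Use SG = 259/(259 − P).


SG = 259/(259 − 10.9)

1.0439


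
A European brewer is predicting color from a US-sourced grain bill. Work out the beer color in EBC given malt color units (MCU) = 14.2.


SRM = 1.4922·MCU^0.6859;  EBC = SRM·1.97
SRM = 1.4922·14.2^0.6859 = 9.2083
EBC = 9.2083·1.97

18.1404 EBC


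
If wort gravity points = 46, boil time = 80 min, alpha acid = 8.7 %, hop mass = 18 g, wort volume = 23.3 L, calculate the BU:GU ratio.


U = 1.65·0.000125^(GP/1000)·(1−e^(−0.04t))/4.15;  IBU = (α/100)·m·U·1000/V;  BU:GU = IBU/GP
U = 1.65·0.000125^(46/1000)·(1−e^(−0.04·80))/4.15 = 0.2522
IBU = (8.7/100)·18·0.2522·1000/23.3 = 16.9534
BU:GU = 16.9534/46

0.3686


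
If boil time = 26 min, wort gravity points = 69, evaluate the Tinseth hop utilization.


U = 1.65·0.000125^(GP/1000) · (1 − e^(−0.04·t))/4.15
bigness = 1.65·0.000125^(69/1000) = 0.8875
boil_factor = (1 − e^(−0.04·26))/4.15 = 0.1558
U = 0.8875 · 0.1558

0.1383


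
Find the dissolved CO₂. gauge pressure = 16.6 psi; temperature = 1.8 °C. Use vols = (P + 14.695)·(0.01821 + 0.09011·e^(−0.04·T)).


vols = (16.6 + 14.695)·(0.01821 + 0.09011·e^(−0.04·1.8))

3.1940 volumes


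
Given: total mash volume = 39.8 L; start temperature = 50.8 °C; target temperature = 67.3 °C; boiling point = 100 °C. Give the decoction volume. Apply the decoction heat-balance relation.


V_dec = V_total·(T_target − T_start)/(T_boil − T_start)
V_dec = 39.8·(67.3 − 50.8)/(100 − 50.8)

13.3476 L


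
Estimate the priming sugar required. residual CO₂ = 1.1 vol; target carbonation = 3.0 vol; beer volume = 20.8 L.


sugar = (target − residual)·4.0·V
sugar = (3.0 − 1.1)·4.0·20.8

158.0800 g


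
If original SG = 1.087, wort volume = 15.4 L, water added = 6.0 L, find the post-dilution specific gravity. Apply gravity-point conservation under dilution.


SG_new = 1 + (SG_old − 1)·V_old/(V_old + V_water)
pts = (1.087 − 1)·1000·15.4/(15.4 + 6.0) = 62.6075
SG_new = 1 + 62.6075/1000

1.0626


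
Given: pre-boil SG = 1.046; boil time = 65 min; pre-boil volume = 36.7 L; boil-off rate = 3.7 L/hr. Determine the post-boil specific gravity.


V_post = V_pre − rate·(t/60);  SG_post = 1 + (SG_pre−1)·V_pre/V_post
V_post = 36.7 − 3.7·(65/60) = 32.6917
SG_post = 1 + (1.046 − 1)·36.7/32.6917

1.0516


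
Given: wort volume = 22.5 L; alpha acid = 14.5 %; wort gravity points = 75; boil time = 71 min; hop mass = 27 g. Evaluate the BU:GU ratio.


U = 1.65·0.000125^(GP/1000)·(1−e^(−0.04t))/4.15;  IBU = (α/100)·m·U·1000/V;  BU:GU = IBU/GP
U = 1.65·0.000125^(75/1000)·(1−e^(−0.04·71))/4.15 = 0.1908
IBU = (14.5/100)·27·0.1908·1000/22.5 = 33.1977
BU:GU = 33.1977/75

0.4426


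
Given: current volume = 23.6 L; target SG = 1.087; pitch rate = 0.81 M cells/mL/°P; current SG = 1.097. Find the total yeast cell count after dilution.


V_w = V·((SG_c−1)/(SG_t−1)−1);  °P = 259 − 259/SG_t;  cells = rate·(V+V_w)·°P
V_w = 23.6·((1.097−1)/(1.087−1)−1) = 2.7126
V_final = 23.6 + 2.7126 = 26.3126
°P = 259 − 259/1.087 = 20.7295
cells = 0.81·26.3126·20.7295

441.8135 billion cells


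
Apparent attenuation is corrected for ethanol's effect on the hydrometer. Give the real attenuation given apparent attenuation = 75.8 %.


RA = AA · 0.8192
RA = 75.8 · 0.8192

62.0954 %


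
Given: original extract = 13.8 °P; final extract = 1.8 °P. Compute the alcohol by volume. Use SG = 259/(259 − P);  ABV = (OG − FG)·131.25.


OG = 259/(259 − 13.8) = 1.0563
FG = 259/(259 − 1.8) = 1.0070
ABV = (1.0563 − 1.0070)·131.25

6.4683 % ABV


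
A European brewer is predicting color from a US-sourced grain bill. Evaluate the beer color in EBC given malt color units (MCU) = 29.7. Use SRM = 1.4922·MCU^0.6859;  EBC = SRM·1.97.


SRM = 1.4922·29.7^0.6859 = 15.2753
EBC = 15.2753·1.97

30.0924 EBC


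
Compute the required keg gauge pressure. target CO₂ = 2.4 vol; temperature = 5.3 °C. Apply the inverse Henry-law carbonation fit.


psi = vols/(0.01821 + 0.09011·e^(−0.04·T)) − 14.695
psi = 2.4/(0.01821 + 0.09011·e^(−0.04·5.3)) − 14.695

11.6480 psi


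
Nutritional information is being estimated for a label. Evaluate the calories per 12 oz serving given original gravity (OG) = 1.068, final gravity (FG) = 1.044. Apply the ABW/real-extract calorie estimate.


ABW = (OG−FG)·131.25·0.79/FG;  °P = 259 − 259/SG (for OG→OE and FG→AE);  RE = 0.1808·OE + 0.8192·AE;  Cal = (6.9·ABW + 4·(RE−0.1))·FG·3.55
ABW = (1.068 − 1.044)·131.25·0.79/1.044 = 2.3836
OE = 259 − 259/1.068 = 16.4906 °P
AE = 259 − 259/1.044 = 10.9157 °P
RE = 0.1808·16.4906 + 0.8192·10.9157 = 11.9237 °P
Cal = (6.9·2.3836 + 4·(11.9237−0.1))·1.044·3.55

236.2391 kcal


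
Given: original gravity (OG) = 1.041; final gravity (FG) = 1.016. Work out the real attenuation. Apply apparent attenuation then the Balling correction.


AA = (OG−FG)/(OG−1)·100;  RA = AA·0.8192
AA = (1.041 − 1.016)/(1.041 − 1)·100 = 60.9756
RA = 60.9756·0.8192

49.9512 %


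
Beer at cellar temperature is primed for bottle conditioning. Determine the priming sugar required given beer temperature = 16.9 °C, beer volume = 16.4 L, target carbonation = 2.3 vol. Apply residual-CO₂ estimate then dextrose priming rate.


residual = 14.695·(0.01821 + 0.09011·e^(−0.04·T));  sugar = (target − residual)·4.0·V
residual = 14.695·(0.01821 + 0.09011·e^(−0.04·16.9)) = 0.9411
sugar = (2.3 − 0.9411)·4.0·16.4

89.1419 g


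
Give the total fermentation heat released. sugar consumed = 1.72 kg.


Q = m_sugar · 590 kJ/kg
Q = 1.72 · 590

1014.8000 kJ


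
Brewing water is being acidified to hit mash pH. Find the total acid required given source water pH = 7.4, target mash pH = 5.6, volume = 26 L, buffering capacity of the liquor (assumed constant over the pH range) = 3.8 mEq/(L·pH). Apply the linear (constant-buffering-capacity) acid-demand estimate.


acid = buffering capacity · (pH_source − pH_target) · V
acid = 3.8 · (7.4 − 5.6) · 26

177.8400 mEq


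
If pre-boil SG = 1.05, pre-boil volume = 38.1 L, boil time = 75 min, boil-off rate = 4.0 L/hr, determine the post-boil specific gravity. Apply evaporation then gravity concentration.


V_post = V_pre − rate·(t/60);  SG_post = 1 + (SG_pre−1)·V_pre/V_post
V_post = 38.1 − 4.0·(75/60) = 33.1000
SG_post = 1 + (1.05 − 1)·38.1/33.1000

1.0576


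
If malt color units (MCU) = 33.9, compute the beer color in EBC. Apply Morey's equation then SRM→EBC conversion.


SRM = 1.4922·MCU^0.6859;  EBC = SRM·1.97
SRM = 1.4922·33.9^0.6859 = 16.7260
EBC = 16.7260·1.97

32.9501 EBC


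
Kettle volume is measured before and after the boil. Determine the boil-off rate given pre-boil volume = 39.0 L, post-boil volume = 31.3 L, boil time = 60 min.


rate = (V_pre − V_post) / (t_min/60)
rate = (39.0 − 31.3) / (60/60)

7.7000 L/hr


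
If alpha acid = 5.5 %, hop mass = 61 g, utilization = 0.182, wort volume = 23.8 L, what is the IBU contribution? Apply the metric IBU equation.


IBU = (α/100)·mass·U·1000 / V
IBU = (5.5/100)·61·0.182·1000 / 23.8

25.6559 IBU


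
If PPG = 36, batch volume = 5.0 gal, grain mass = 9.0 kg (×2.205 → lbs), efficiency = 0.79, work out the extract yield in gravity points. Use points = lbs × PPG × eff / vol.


lbs = 9.0 × 2.205 = 19.8450
points = 19.8450 × 36 × 0.79 / 5.0

112.8784 points


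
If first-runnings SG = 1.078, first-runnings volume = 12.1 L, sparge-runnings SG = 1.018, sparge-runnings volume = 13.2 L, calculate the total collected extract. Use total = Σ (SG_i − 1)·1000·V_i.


first = (1.078 − 1)·1000·12.1 = 943.8000
sparge = (1.018 − 1)·1000·13.2 = 237.6000
total = 943.8000 + 237.6000

1181.4000 gravity·L


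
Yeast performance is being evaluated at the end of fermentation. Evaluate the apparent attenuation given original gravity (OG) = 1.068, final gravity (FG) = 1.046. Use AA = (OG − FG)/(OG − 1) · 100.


AA = (1.068 − 1.046)/(1.068 − 1) · 100

32.3529 %


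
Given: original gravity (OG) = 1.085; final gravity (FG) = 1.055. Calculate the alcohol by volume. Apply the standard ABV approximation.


ABV = (OG − FG) · 131.25
ABV = (1.085 − 1.055) · 131.25

3.9375 % ABV


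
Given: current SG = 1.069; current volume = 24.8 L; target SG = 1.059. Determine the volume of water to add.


V_water = V·((SG_curr − 1)/(SG_target − 1) − 1)
V_water = 24.8·((1.069 − 1)/(1.059 − 1) − 1)

4.2034 L


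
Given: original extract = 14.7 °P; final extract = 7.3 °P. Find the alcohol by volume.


SG = 259/(259 − P);  ABV = (OG − FG)·131.25
OG = 259/(259 − 14.7) = 1.0602
FG = 259/(259 − 7.3) = 1.0290
ABV = (1.0602 − 1.0290)·131.25

4.0909 % ABV


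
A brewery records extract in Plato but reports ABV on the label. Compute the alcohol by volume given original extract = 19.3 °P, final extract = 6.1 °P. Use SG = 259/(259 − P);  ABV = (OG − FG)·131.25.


OG = 259/(259 − 19.3) = 1.0805
FG = 259/(259 − 6.1) = 1.0241
ABV = (1.0805 − 1.0241)·131.25

7.4021 % ABV


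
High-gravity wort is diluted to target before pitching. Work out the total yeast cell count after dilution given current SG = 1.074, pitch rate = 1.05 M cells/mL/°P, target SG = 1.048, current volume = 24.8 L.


V_w = V·((SG_c−1)/(SG_t−1)−1);  °P = 259 − 259/SG_t;  cells = rate·(V+V_w)·°P
V_w = 24.8·((1.074−1)/(1.048−1)−1) = 13.4333
V_final = 24.8 + 13.4333 = 38.2333
°P = 259 − 259/1.048 = 11.8626
cells = 1.05·38.2333·11.8626

476.2239 billion cells


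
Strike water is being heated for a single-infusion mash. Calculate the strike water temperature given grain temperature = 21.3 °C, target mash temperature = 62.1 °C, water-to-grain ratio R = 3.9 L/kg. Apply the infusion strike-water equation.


T_strike = (0.41/R)·(T_mash − T_grain) + T_mash
T_strike = (0.41/3.9)·(62.1 − 21.3) + 62.1

66.3892 °C


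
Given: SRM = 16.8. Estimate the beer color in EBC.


EBC = SRM · 1.97
EBC = 16.8 · 1.97

33.0960 EBC


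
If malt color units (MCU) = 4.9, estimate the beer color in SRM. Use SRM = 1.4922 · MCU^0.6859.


SRM = 1.4922 · 4.9^0.6859

4.4385 SRM


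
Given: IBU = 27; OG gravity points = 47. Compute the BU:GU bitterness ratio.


BU:GU = IBU / OG_points
BU:GU = 27 / 47

0.5745


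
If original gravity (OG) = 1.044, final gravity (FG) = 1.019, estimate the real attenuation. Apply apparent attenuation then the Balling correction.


AA = (OG−FG)/(OG−1)·100;  RA = AA·0.8192
AA = (1.044 − 1.019)/(1.044 − 1)·100 = 56.8182
RA = 56.8182·0.8192

46.5455 %


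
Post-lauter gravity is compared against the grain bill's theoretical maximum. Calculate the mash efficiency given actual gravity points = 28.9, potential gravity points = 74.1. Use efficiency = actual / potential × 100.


efficiency = 28.9 / 74.1 × 100

39.0013 %


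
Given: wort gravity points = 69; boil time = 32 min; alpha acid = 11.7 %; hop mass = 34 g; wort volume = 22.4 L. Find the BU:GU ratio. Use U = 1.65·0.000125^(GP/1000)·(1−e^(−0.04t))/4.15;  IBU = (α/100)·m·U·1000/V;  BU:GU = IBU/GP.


U = 1.65·0.000125^(69/1000)·(1−e^(−0.04·32))/4.15 = 0.1544
IBU = (11.7/100)·34·0.1544·1000/22.4 = 27.4192
BU:GU = 27.4192/69

0.3974


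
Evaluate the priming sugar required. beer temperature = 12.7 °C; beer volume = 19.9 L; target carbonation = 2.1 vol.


residual = 14.695·(0.01821 + 0.09011·e^(−0.04·T));  sugar = (target − residual)·4.0·V
residual = 14.695·(0.01821 + 0.09011·e^(−0.04·12.7)) = 1.0643
sugar = (2.1 − 1.0643)·4.0·19.9

82.4382 g


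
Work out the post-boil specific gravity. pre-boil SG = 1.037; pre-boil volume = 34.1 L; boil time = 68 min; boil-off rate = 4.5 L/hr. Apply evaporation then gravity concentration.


V_post = V_pre − rate·(t/60);  SG_post = 1 + (SG_pre−1)·V_pre/V_post
V_post = 34.1 − 4.5·(68/60) = 29.0000
SG_post = 1 + (1.037 − 1)·34.1/29.0000

1.0435


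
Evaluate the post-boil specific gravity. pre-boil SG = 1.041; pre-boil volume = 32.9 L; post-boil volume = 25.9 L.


SG_post = 1 + (SG_pre − 1)·V_pre/V_post
pts_pre = (1.041 − 1)·1000 = 41.0000
pts_post = 41.0000·32.9/25.9 = 52.0811
SG_post = 1 + 52.0811/1000

1.0521


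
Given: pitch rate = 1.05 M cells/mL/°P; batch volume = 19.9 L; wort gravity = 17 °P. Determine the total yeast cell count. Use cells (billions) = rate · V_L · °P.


cells = 1.05 · 19.9 · 17

355.2150 billion cells


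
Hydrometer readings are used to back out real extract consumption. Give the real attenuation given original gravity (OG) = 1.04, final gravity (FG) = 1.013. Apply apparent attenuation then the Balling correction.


AA = (OG−FG)/(OG−1)·100;  RA = AA·0.8192
AA = (1.04 − 1.013)/(1.04 − 1)·100 = 67.5000
RA = 67.5000·0.8192

55.2960 %


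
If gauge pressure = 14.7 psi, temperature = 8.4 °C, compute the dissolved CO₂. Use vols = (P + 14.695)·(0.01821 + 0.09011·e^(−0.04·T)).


vols = (14.7 + 14.695)·(0.01821 + 0.09011·e^(−0.04·8.4))

2.4282 volumes


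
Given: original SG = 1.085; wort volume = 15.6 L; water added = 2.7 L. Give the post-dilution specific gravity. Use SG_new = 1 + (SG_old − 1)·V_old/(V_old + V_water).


pts = (1.085 − 1)·1000·15.6/(15.6 + 2.7) = 72.4590
SG_new = 1 + 72.4590/1000

1.0725


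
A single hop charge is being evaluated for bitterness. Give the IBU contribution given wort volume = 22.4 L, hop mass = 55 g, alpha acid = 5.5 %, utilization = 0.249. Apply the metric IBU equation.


IBU = (α/100)·mass·U·1000 / V
IBU = (5.5/100)·55·0.249·1000 / 22.4

33.6261 IBU


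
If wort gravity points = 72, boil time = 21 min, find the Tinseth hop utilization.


U = 1.65·0.000125^(GP/1000) · (1 − e^(−0.04·t))/4.15
bigness = 1.65·0.000125^(72/1000) = 0.8639
boil_factor = (1 − e^(−0.04·21))/4.15 = 0.1369
U = 0.8639 · 0.1369

0.1183


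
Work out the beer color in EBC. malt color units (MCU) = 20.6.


SRM = 1.4922·MCU^0.6859;  EBC = SRM·1.97
SRM = 1.4922·20.6^0.6859 = 11.8853
EBC = 11.8853·1.97

23.4140 EBC


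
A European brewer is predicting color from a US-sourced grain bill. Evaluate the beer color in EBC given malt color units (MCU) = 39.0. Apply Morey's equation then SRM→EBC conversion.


SRM = 1.4922·MCU^0.6859;  EBC = SRM·1.97
SRM = 1.4922·39.0^0.6859 = 18.4136
EBC = 18.4136·1.97

36.2748 EBC


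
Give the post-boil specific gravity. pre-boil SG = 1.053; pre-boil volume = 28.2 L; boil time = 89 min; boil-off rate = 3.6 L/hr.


V_post = V_pre − rate·(t/60);  SG_post = 1 + (SG_pre−1)·V_pre/V_post
V_post = 28.2 − 3.6·(89/60) = 22.8600
SG_post = 1 + (1.053 − 1)·28.2/22.8600

1.0654


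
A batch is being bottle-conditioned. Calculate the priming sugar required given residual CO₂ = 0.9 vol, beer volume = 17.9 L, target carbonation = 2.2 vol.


sugar = (target − residual)·4.0·V
sugar = (2.2 − 0.9)·4.0·17.9

93.0800 g


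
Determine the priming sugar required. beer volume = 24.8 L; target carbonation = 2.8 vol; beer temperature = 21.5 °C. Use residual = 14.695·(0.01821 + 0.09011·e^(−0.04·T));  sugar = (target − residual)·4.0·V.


residual = 14.695·(0.01821 + 0.09011·e^(−0.04·21.5)) = 0.8279
sugar = (2.8 − 0.8279)·4.0·24.8

195.6290 g


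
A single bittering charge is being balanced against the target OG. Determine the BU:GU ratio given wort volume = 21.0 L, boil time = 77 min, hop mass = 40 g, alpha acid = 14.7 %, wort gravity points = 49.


U = 1.65·0.000125^(GP/1000)·(1−e^(−0.04t))/4.15;  IBU = (α/100)·m·U·1000/V;  BU:GU = IBU/GP
U = 1.65·0.000125^(49/1000)·(1−e^(−0.04·77))/4.15 = 0.2442
IBU = (14.7/100)·40·0.2442·1000/21.0 = 68.3769
BU:GU = 68.3769/49

1.3954


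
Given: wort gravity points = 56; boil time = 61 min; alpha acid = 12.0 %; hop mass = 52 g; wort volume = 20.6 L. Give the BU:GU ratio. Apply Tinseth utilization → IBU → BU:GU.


U = 1.65·0.000125^(GP/1000)·(1−e^(−0.04t))/4.15;  IBU = (α/100)·m·U·1000/V;  BU:GU = IBU/GP
U = 1.65·0.000125^(56/1000)·(1−e^(−0.04·61))/4.15 = 0.2194
IBU = (12.0/100)·52·0.2194·1000/20.6 = 66.4622
BU:GU = 66.4622/56

1.1868


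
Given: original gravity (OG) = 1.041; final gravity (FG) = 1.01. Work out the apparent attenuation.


AA = (OG − FG)/(OG − 1) · 100
AA = (1.041 − 1.01)/(1.041 − 1) · 100

75.6098 %


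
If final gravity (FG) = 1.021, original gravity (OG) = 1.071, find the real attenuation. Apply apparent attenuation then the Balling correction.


AA = (OG−FG)/(OG−1)·100;  RA = AA·0.8192
AA = (1.071 − 1.021)/(1.071 − 1)·100 = 70.4225
RA = 70.4225·0.8192

57.6901 %


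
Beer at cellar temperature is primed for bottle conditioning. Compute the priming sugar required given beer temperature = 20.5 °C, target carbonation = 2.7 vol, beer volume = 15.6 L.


residual = 14.695·(0.01821 + 0.09011·e^(−0.04·T));  sugar = (target − residual)·4.0·V
residual = 14.695·(0.01821 + 0.09011·e^(−0.04·20.5)) = 0.8508
sugar = (2.7 − 0.8508)·4.0·15.6

115.3900 g


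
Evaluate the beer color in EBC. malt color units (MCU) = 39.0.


SRM = 1.4922·MCU^0.6859;  EBC = SRM·1.97
SRM = 1.4922·39.0^0.6859 = 18.4136
EBC = 18.4136·1.97

36.2748 EBC


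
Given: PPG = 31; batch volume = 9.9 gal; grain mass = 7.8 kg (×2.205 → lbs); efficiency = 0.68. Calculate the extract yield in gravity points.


points = lbs × PPG × eff / vol
lbs = 7.8 × 2.205 = 17.1990
points = 17.1990 × 31 × 0.68 / 9.9

36.6217 points


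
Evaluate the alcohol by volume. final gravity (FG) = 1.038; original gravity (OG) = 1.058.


ABV = (OG − FG) · 131.25
ABV = (1.058 − 1.038) · 131.25

2.6250 % ABV


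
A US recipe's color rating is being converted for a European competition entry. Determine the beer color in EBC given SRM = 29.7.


EBC = SRM · 1.97
EBC = 29.7 · 1.97

58.5090 EBC


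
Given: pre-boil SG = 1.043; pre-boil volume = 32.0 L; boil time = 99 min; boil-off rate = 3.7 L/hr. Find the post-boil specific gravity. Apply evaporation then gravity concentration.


V_post = V_pre − rate·(t/60);  SG_post = 1 + (SG_pre−1)·V_pre/V_post
V_post = 32.0 − 3.7·(99/60) = 25.8950
SG_post = 1 + (1.043 − 1)·32.0/25.8950

1.0531


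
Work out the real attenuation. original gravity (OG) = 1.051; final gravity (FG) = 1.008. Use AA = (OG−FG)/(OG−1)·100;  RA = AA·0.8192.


AA = (1.051 − 1.008)/(1.051 − 1)·100 = 84.3137
RA = 84.3137·0.8192

69.0698 %


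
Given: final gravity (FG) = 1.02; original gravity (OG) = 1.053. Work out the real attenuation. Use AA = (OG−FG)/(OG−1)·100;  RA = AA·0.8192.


AA = (1.053 − 1.02)/(1.053 − 1)·100 = 62.2642
RA = 62.2642·0.8192

51.0068 %


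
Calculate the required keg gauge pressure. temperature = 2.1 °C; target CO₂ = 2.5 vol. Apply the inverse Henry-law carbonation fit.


psi = vols/(0.01821 + 0.09011·e^(−0.04·T)) − 14.695
psi = 2.5/(0.01821 + 0.09011·e^(−0.04·2.1)) − 14.695

10.0428 psi


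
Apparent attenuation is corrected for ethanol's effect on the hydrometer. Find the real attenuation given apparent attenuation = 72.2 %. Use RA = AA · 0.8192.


RA = 72.2 · 0.8192

59.1462 %


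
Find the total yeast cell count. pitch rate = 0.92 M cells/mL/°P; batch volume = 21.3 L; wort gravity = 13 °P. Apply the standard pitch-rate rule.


cells (billions) = rate · V_L · °P
cells = 0.92 · 21.3 · 13

254.7480 billion cells


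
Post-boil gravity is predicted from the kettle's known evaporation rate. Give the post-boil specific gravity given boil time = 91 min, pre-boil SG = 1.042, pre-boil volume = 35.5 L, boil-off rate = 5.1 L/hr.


V_post = V_pre − rate·(t/60);  SG_post = 1 + (SG_pre−1)·V_pre/V_post
V_post = 35.5 − 5.1·(91/60) = 27.7650
SG_post = 1 + (1.042 − 1)·35.5/27.7650

1.0537


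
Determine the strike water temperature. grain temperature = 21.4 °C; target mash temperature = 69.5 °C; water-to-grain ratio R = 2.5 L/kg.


T_strike = (0.41/R)·(T_mash − T_grain) + T_mash
T_strike = (0.41/2.5)·(69.5 − 21.4) + 69.5

77.3884 °C


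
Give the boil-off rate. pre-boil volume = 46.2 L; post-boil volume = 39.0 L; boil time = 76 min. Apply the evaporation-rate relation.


rate = (V_pre − V_post) / (t_min/60)
rate = (46.2 − 39.0) / (76/60)

5.6842 L/hr


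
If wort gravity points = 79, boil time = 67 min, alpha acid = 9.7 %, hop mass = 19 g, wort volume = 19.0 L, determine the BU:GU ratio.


U = 1.65·0.000125^(GP/1000)·(1−e^(−0.04t))/4.15;  IBU = (α/100)·m·U·1000/V;  BU:GU = IBU/GP
U = 1.65·0.000125^(79/1000)·(1−e^(−0.04·67))/4.15 = 0.1821
IBU = (9.7/100)·19·0.1821·1000/19.0 = 17.6611
BU:GU = 17.6611/79

0.2236


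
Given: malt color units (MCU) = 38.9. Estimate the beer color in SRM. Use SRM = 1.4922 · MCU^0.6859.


SRM = 1.4922 · 38.9^0.6859

18.3812 SRM


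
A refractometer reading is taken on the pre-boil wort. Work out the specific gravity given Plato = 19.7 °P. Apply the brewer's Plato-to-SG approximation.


SG = 259/(259 − P)
SG = 259/(259 − 19.7)

1.0823


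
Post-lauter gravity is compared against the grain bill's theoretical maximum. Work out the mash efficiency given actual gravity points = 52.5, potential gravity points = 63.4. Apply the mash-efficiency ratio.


efficiency = actual / potential × 100
efficiency = 52.5 / 63.4 × 100

82.8076 %


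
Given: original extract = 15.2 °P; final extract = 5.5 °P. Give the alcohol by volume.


SG = 259/(259 − P);  ABV = (OG − FG)·131.25
OG = 259/(259 − 15.2) = 1.0623
FG = 259/(259 − 5.5) = 1.0217
ABV = (1.0623 − 1.0217)·131.25

5.3353 % ABV


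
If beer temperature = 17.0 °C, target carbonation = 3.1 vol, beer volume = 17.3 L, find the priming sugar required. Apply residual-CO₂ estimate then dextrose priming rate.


residual = 14.695·(0.01821 + 0.09011·e^(−0.04·T));  sugar = (target − residual)·4.0·V
residual = 14.695·(0.01821 + 0.09011·e^(−0.04·17.0)) = 0.9384
sugar = (3.1 − 0.9384)·4.0·17.3

149.5799 g


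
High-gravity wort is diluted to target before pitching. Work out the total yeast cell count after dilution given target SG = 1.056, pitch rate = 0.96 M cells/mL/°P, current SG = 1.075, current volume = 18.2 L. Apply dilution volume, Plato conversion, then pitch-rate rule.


V_w = V·((SG_c−1)/(SG_t−1)−1);  °P = 259 − 259/SG_t;  cells = rate·(V+V_w)·°P
V_w = 18.2·((1.075−1)/(1.056−1)−1) = 6.1750
V_final = 18.2 + 6.1750 = 24.3750
°P = 259 − 259/1.056 = 13.7348
cells = 0.96·24.3750·13.7348

321.3955 billion cells


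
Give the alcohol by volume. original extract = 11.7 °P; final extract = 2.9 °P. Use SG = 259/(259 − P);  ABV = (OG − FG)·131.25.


OG = 259/(259 − 11.7) = 1.0473
FG = 259/(259 − 2.9) = 1.0113
ABV = (1.0473 − 1.0113)·131.25

4.7233 % ABV


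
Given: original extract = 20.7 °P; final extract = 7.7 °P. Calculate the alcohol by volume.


SG = 259/(259 − P);  ABV = (OG − FG)·131.25
OG = 259/(259 − 20.7) = 1.0869
FG = 259/(259 − 7.7) = 1.0306
ABV = (1.0869 − 1.0306)·131.25

7.3795 % ABV


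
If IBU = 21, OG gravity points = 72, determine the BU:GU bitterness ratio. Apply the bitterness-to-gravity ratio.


BU:GU = IBU / OG_points
BU:GU = 21 / 72

0.2917


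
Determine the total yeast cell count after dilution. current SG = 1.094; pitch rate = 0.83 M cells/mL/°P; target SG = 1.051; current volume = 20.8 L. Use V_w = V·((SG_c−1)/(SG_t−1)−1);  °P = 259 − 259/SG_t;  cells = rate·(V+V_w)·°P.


V_w = 20.8·((1.094−1)/(1.051−1)−1) = 17.5373
V_final = 20.8 + 17.5373 = 38.3373
°P = 259 − 259/1.051 = 12.5680
cells = 0.83·38.3373·12.5680

399.9137 billion cells


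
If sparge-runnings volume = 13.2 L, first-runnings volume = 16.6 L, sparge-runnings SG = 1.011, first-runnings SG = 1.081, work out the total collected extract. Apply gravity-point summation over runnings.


total = Σ (SG_i − 1)·1000·V_i
first = (1.081 − 1)·1000·16.6 = 1344.6000
sparge = (1.011 − 1)·1000·13.2 = 145.2000
total = 1344.6000 + 145.2000

1489.8000 gravity·L


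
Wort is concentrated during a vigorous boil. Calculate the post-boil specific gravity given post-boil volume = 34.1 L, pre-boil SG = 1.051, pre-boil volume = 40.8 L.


SG_post = 1 + (SG_pre − 1)·V_pre/V_post
pts_pre = (1.051 − 1)·1000 = 51.0000
pts_post = 51.0000·40.8/34.1 = 61.0205
SG_post = 1 + 61.0205/1000

1.0610


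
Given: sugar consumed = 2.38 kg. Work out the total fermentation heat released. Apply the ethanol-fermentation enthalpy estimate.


Q = m_sugar · 590 kJ/kg
Q = 2.38 · 590

1404.2000 kJ


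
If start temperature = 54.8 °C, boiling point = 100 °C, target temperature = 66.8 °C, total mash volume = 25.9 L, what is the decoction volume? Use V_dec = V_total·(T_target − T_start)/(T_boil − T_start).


V_dec = 25.9·(66.8 − 54.8)/(100 − 54.8)

6.8761 L


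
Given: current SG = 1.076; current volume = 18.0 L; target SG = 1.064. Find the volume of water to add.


V_water = V·((SG_curr − 1)/(SG_target − 1) − 1)
V_water = 18.0·((1.076 − 1)/(1.064 − 1) − 1)

3.3750 L


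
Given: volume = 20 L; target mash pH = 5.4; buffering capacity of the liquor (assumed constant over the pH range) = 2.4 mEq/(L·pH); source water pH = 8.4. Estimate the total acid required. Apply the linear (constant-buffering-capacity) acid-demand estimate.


acid = buffering capacity · (pH_source − pH_target) · V
acid = 2.4 · (8.4 − 5.4) · 20

144.0000 mEq


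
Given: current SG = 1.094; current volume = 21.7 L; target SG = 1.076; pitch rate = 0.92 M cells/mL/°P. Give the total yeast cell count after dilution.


V_w = V·((SG_c−1)/(SG_t−1)−1);  °P = 259 − 259/SG_t;  cells = rate·(V+V_w)·°P
V_w = 21.7·((1.094−1)/(1.076−1)−1) = 5.1395
V_final = 21.7 + 5.1395 = 26.8395
°P = 259 − 259/1.076 = 18.2937
cells = 0.92·26.8395·18.2937

451.7133 billion cells


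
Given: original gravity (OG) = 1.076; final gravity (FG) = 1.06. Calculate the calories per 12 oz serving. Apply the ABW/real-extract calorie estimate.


ABW = (OG−FG)·131.25·0.79/FG;  °P = 259 − 259/SG (for OG→OE and FG→AE);  RE = 0.1808·OE + 0.8192·AE;  Cal = (6.9·ABW + 4·(RE−0.1))·FG·3.55
ABW = (1.076 − 1.06)·131.25·0.79/1.06 = 1.5651
OE = 259 − 259/1.076 = 18.2937 °P
AE = 259 − 259/1.06 = 14.6604 °P
RE = 0.1808·18.2937 + 0.8192·14.6604 = 15.3173 °P
Cal = (6.9·1.5651 + 4·(15.3173−0.1))·1.06·3.55

269.6877 kcal


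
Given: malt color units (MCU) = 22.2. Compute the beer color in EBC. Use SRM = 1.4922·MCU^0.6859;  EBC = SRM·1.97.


SRM = 1.4922·22.2^0.6859 = 12.5110
EBC = 12.5110·1.97

24.6466 EBC


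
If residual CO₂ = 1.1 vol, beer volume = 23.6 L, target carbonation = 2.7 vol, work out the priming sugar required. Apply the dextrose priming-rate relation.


sugar = (target − residual)·4.0·V
sugar = (2.7 − 1.1)·4.0·23.6

151.0400 g


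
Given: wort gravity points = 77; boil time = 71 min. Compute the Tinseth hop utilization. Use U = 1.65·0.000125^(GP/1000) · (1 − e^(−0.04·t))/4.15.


bigness = 1.65·0.000125^(77/1000) = 0.8259
boil_factor = (1 − e^(−0.04·71))/4.15 = 0.2269
U = 0.8259 · 0.2269

0.1874


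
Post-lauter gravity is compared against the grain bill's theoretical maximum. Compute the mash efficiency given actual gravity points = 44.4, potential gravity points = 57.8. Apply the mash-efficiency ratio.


efficiency = actual / potential × 100
efficiency = 44.4 / 57.8 × 100

76.8166 %


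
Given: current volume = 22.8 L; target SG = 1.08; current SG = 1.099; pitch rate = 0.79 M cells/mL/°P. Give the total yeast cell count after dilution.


V_w = V·((SG_c−1)/(SG_t−1)−1);  °P = 259 − 259/SG_t;  cells = rate·(V+V_w)·°P
V_w = 22.8·((1.099−1)/(1.08−1)−1) = 5.4150
V_final = 22.8 + 5.4150 = 28.2150
°P = 259 − 259/1.08 = 19.1852
cells = 0.79·28.2150·19.1852

427.6349 billion cells


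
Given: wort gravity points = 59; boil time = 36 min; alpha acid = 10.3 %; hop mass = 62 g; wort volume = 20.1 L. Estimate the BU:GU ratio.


U = 1.65·0.000125^(GP/1000)·(1−e^(−0.04t))/4.15;  IBU = (α/100)·m·U·1000/V;  BU:GU = IBU/GP
U = 1.65·0.000125^(59/1000)·(1−e^(−0.04·36))/4.15 = 0.1785
IBU = (10.3/100)·62·0.1785·1000/20.1 = 56.7221
BU:GU = 56.7221/59

0.9614


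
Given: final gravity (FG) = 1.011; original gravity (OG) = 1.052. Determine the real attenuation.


AA = (OG−FG)/(OG−1)·100;  RA = AA·0.8192
AA = (1.052 − 1.011)/(1.052 − 1)·100 = 78.8462
RA = 78.8462·0.8192

64.5908 %


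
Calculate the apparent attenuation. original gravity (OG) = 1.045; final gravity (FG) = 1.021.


AA = (OG − FG)/(OG − 1) · 100
AA = (1.045 − 1.021)/(1.045 − 1) · 100

53.3333 %


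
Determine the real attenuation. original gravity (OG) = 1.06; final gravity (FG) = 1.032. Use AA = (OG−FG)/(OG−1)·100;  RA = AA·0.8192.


AA = (1.06 − 1.032)/(1.06 − 1)·100 = 46.6667
RA = 46.6667·0.8192

38.2293 %


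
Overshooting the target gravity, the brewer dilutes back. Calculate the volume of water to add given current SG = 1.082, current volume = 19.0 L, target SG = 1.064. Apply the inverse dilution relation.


V_water = V·((SG_curr − 1)/(SG_target − 1) − 1)
V_water = 19.0·((1.082 − 1)/(1.064 − 1) − 1)

5.3438 L


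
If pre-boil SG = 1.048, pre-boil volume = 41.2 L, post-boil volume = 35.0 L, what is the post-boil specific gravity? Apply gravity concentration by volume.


SG_post = 1 + (SG_pre − 1)·V_pre/V_post
pts_pre = (1.048 − 1)·1000 = 48.0000
pts_post = 48.0000·41.2/35.0 = 56.5029
SG_post = 1 + 56.5029/1000

1.0565


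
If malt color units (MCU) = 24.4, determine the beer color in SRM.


SRM = 1.4922 · MCU^0.6859
SRM = 1.4922 · 24.4^0.6859

13.3487 SRM


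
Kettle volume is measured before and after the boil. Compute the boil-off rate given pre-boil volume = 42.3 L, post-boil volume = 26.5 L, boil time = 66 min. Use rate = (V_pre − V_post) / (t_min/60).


rate = (42.3 − 26.5) / (66/60)

14.3636 L/hr


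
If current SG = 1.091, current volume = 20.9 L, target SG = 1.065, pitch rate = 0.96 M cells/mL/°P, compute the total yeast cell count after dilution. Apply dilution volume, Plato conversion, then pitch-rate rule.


V_w = V·((SG_c−1)/(SG_t−1)−1);  °P = 259 − 259/SG_t;  cells = rate·(V+V_w)·°P
V_w = 20.9·((1.091−1)/(1.065−1)−1) = 8.3600
V_final = 20.9 + 8.3600 = 29.2600
°P = 259 − 259/1.065 = 15.8075
cells = 0.96·29.2600·15.8075

444.0267 billion cells


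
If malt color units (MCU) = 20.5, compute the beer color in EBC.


SRM = 1.4922·MCU^0.6859;  EBC = SRM·1.97
SRM = 1.4922·20.5^0.6859 = 11.8457
EBC = 11.8457·1.97

23.3359 EBC


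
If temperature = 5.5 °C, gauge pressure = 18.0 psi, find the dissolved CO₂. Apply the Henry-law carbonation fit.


vols = (P + 14.695)·(0.01821 + 0.09011·e^(−0.04·T))
vols = (18.0 + 14.695)·(0.01821 + 0.09011·e^(−0.04·5.5))

2.9597 volumes


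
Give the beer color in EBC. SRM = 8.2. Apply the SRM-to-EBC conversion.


EBC = SRM · 1.97
EBC = 8.2 · 1.97

16.1540 EBC


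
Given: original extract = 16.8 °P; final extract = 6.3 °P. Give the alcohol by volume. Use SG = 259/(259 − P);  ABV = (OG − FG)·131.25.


OG = 259/(259 − 16.8) = 1.0694
FG = 259/(259 − 6.3) = 1.0249
ABV = (1.0694 − 1.0249)·131.25

5.8319 % ABV


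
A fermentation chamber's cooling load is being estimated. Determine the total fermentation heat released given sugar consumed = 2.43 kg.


Q = m_sugar · 590 kJ/kg
Q = 2.43 · 590

1433.7000 kJ


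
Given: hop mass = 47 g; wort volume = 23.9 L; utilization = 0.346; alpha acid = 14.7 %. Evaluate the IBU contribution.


IBU = (α/100)·mass·U·1000 / V
IBU = (14.7/100)·47·0.346·1000 / 23.9

100.0215 IBU


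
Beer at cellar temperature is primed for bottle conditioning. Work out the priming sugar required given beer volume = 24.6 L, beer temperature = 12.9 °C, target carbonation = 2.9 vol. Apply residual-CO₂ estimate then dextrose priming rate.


residual = 14.695·(0.01821 + 0.09011·e^(−0.04·T));  sugar = (target − residual)·4.0·V
residual = 14.695·(0.01821 + 0.09011·e^(−0.04·12.9)) = 1.0580
sugar = (2.9 − 1.0580)·4.0·24.6

181.2533 g


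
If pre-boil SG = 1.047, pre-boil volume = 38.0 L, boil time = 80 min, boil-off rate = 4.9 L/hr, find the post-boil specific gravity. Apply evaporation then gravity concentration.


V_post = V_pre − rate·(t/60);  SG_post = 1 + (SG_pre−1)·V_pre/V_post
V_post = 38.0 − 4.9·(80/60) = 31.4667
SG_post = 1 + (1.047 − 1)·38.0/31.4667

1.0568


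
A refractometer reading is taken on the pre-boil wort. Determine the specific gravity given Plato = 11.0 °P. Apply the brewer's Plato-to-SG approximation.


SG = 259/(259 − P)
SG = 259/(259 − 11.0)

1.0444


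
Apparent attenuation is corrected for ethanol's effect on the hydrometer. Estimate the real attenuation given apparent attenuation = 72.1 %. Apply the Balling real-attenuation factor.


RA = AA · 0.8192
RA = 72.1 · 0.8192

59.0643 %


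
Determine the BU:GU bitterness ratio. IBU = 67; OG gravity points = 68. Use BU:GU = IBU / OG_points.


BU:GU = 67 / 68

0.9853


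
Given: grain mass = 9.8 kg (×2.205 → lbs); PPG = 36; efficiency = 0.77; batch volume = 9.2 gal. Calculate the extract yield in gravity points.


points = lbs × PPG × eff / vol
lbs = 9.8 × 2.205 = 21.6090
points = 21.6090 × 36 × 0.77 / 9.2

65.1089 points


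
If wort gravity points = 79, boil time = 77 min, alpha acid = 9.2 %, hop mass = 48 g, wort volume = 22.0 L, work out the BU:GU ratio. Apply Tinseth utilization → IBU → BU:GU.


U = 1.65·0.000125^(GP/1000)·(1−e^(−0.04t))/4.15;  IBU = (α/100)·m·U·1000/V;  BU:GU = IBU/GP
U = 1.65·0.000125^(79/1000)·(1−e^(−0.04·77))/4.15 = 0.1865
IBU = (9.2/100)·48·0.1865·1000/22.0 = 37.4339
BU:GU = 37.4339/79

0.4738


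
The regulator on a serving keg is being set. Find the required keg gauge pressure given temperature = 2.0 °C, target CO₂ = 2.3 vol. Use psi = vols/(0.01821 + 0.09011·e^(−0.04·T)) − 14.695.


psi = 2.3/(0.01821 + 0.09011·e^(−0.04·2.0)) − 14.695

7.9892 psi


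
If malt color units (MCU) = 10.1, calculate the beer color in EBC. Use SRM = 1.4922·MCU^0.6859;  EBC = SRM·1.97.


SRM = 1.4922·10.1^0.6859 = 7.2894
EBC = 7.2894·1.97

14.3601 EBC


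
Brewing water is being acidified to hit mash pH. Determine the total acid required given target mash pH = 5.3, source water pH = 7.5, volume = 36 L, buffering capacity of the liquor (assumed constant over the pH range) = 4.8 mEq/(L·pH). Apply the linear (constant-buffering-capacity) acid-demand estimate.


acid = buffering capacity · (pH_source − pH_target) · V
acid = 4.8 · (7.5 − 5.3) · 36

380.1600 mEq


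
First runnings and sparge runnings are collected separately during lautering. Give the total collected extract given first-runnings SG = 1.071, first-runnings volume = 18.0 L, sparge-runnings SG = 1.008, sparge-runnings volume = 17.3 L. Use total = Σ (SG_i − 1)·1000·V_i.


first = (1.071 − 1)·1000·18.0 = 1278.0000
sparge = (1.008 − 1)·1000·17.3 = 138.4000
total = 1278.0000 + 138.4000

1416.4000 gravity·L


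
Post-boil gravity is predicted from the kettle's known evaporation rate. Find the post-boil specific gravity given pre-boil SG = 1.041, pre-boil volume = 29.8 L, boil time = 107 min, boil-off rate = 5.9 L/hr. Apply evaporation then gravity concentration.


V_post = V_pre − rate·(t/60);  SG_post = 1 + (SG_pre−1)·V_pre/V_post
V_post = 29.8 − 5.9·(107/60) = 19.2783
SG_post = 1 + (1.041 − 1)·29.8/19.2783

1.0634
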